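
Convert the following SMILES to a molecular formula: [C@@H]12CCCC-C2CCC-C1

Heavy atoms from the SMILES: 10 C.
Implicit hydrogens by atom environment:
  8 × C: 2 H each → 16
  2 × C: 1 H each → 2
  Total hydrogens = 18.
Molecular formula: C10H18

C10H18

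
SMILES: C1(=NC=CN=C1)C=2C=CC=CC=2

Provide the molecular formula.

Heavy atoms from the SMILES: 10 C, 2 N.
Implicit hydrogens by atom environment:
  8 × C (aromatic): 1 H each → 8
  2 × C (aromatic): no H
  2 × N (aromatic): no H
  Total hydrogens = 8.
Molecular formula: C10H8N2

C10H8N2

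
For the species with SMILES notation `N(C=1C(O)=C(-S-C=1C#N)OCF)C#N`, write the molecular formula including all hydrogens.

C7H4FN3O2S

Heavy atoms from the SMILES: 7 C, 1 F, 3 N, 2 O, 1 S.
Implicit hydrogens by atom environment:
  4 × C (aromatic): no H
  2 × C: no H
  2 × N: no H
  1 × C: 2 H
  1 × F: no H
  1 × N: 1 H
  1 × O: 1 H
  1 × O: no H
  1 × S (aromatic): no H
  Total hydrogens = 4.
Molecular formula: C7H4FN3O2S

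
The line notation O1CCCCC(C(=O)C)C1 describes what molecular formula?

Heavy atoms from the SMILES: 8 C, 2 O.
Implicit hydrogens by atom environment:
  5 × C: 2 H each → 10
  2 × O: no H
  1 × C: 3 H
  1 × C: 1 H
  1 × C: no H
  Total hydrogens = 14.
Molecular formula: C8H14O2

C8H14O2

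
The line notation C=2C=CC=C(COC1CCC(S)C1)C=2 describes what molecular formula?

Heavy atoms from the SMILES: 12 C, 1 O, 1 S.
Implicit hydrogens by atom environment:
  5 × C (aromatic): 1 H each → 5
  4 × C: 2 H each → 8
  2 × C: 1 H each → 2
  1 × C (aromatic): no H
  1 × O: no H
  1 × S: 1 H
  Total hydrogens = 16.
Molecular formula: C12H16OS

C12H16OS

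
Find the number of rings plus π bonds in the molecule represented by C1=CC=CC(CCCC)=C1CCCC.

Molecular formula from the SMILES: C14H22.
DoU = (2C + 2 + N − H − X)/2 = (2·14 + 2 + 0 − 22 − 0)/2 = 8/2 = 4.
(Structurally: 1 ring(s) + 3 π bond(s) = 4.)

4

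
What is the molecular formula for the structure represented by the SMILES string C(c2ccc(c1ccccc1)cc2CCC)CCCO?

Heavy atoms from the SMILES: 19 C, 1 O.
Implicit hydrogens by atom environment:
  8 × C (aromatic): 1 H each → 8
  6 × C: 2 H each → 12
  4 × C (aromatic): no H
  1 × C: 3 H
  1 × O: 1 H
  Total hydrogens = 24.
Molecular formula: C19H24O

C19H24O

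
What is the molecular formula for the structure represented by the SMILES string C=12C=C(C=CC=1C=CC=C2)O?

Heavy atoms from the SMILES: 10 C, 1 O.
Implicit hydrogens by atom environment:
  7 × C (aromatic): 1 H each → 7
  3 × C (aromatic): no H
  1 × O: 1 H
  Total hydrogens = 8.
Molecular formula: C10H8O

C10H8O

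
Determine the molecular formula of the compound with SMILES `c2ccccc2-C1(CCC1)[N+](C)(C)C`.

C13H20N+

Heavy atoms from the SMILES: 13 C, 1 N.
Implicit hydrogens by atom environment:
  5 × C (aromatic): 1 H each → 5
  3 × C: 3 H each → 9
  3 × C: 2 H each → 6
  1 × C: no H
  1 × C (aromatic): no H
  1 × N (charge +1): no H
  Total hydrogens = 20.
Net charge +1.
Molecular formula: C13H20N+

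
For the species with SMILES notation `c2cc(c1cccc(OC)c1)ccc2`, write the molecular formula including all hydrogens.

C13H12O

Heavy atoms from the SMILES: 13 C, 1 O.
Implicit hydrogens by atom environment:
  9 × C (aromatic): 1 H each → 9
  3 × C (aromatic): no H
  1 × C: 3 H
  1 × O: no H
  Total hydrogens = 12.
Molecular formula: C13H12O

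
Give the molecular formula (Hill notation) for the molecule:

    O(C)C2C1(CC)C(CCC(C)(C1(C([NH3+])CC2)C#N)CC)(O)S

Heavy atoms from the SMILES: 17 C, 2 N, 2 O, 1 S.
Implicit hydrogens by atom environment:
  6 × C: 2 H each → 12
  5 × C: no H
  4 × C: 3 H each → 12
  2 × C: 1 H each → 2
  1 × N (charge +1): 3 H
  1 × N: no H
  1 × O: 1 H
  1 × O: no H
  1 × S: 1 H
  Total hydrogens = 31.
Net charge +1.
Molecular formula: C17H31N2O2S+

C17H31N2O2S+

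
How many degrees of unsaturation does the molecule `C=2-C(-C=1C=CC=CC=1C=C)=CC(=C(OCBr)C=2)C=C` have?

Molecular formula from the SMILES: C17H15BrO.
DoU = (2C + 2 + N − H − X)/2 = (2·17 + 2 + 0 − 15 − 1)/2 = 20/2 = 10.
(Structurally: 2 ring(s) + 8 π bond(s) = 10.)

10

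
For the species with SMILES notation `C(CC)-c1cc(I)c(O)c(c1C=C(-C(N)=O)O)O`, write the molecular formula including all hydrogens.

Heavy atoms from the SMILES: 12 C, 1 I, 1 N, 4 O.
Implicit hydrogens by atom environment:
  5 × C (aromatic): no H
  3 × O: 1 H each → 3
  2 × C: 2 H each → 4
  2 × C: no H
  1 × C: 3 H
  1 × C (aromatic): 1 H
  1 × C: 1 H
  1 × I: no H
  1 × N: 2 H
  1 × O: no H
  Total hydrogens = 14.
Molecular formula: C12H14INO4

C12H14INO4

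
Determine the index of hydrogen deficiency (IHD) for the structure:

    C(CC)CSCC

Molecular formula from the SMILES: C6H14S.
DoU = (2C + 2 + N − H − X)/2 = (2·6 + 2 + 0 − 14 − 0)/2 = 0/2 = 0.
(Structurally: 0 ring(s) + 0 π bond(s) = 0.)

0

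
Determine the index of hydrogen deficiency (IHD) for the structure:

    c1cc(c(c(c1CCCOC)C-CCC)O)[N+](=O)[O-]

Molecular formula from the SMILES: C14H21NO4.
DoU = (2C + 2 + N − H − X)/2 = (2·14 + 2 + 1 − 21 − 0)/2 = 10/2 = 5.
(Structurally: 1 ring(s) + 4 π bond(s) = 5.)

5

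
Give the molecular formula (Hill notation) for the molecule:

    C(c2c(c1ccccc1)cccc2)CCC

C16H18

Heavy atoms from the SMILES: 16 C.
Implicit hydrogens by atom environment:
  9 × C (aromatic): 1 H each → 9
  3 × C: 2 H each → 6
  3 × C (aromatic): no H
  1 × C: 3 H
  Total hydrogens = 18.
Molecular formula: C16H18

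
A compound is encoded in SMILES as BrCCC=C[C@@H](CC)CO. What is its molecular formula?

Heavy atoms from the SMILES: 1 Br, 8 C, 1 O.
Implicit hydrogens by atom environment:
  4 × C: 2 H each → 8
  3 × C: 1 H each → 3
  1 × Br: no H
  1 × C: 3 H
  1 × O: 1 H
  Total hydrogens = 15.
Molecular formula: C8H15BrO

C8H15BrO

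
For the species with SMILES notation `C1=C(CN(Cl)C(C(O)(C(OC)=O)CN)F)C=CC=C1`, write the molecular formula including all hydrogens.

C12H16ClFN2O3

Heavy atoms from the SMILES: 12 C, 1 Cl, 1 F, 2 N, 3 O.
Implicit hydrogens by atom environment:
  5 × C (aromatic): 1 H each → 5
  2 × C: 2 H each → 4
  2 × C: no H
  2 × O: no H
  1 × C: 3 H
  1 × C: 1 H
  1 × C (aromatic): no H
  1 × Cl: no H
  1 × F: no H
  1 × N: 2 H
  1 × N: no H
  1 × O: 1 H
  Total hydrogens = 16.
Molecular formula: C12H16ClFN2O3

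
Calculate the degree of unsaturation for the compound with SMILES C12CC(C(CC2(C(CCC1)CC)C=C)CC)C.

3

Molecular formula from the SMILES: C17H30.
DoU = (2C + 2 + N − H − X)/2 = (2·17 + 2 + 0 − 30 − 0)/2 = 6/2 = 3.
(Structurally: 2 ring(s) + 1 π bond(s) = 3.)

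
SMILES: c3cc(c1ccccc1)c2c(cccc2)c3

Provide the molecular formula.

C16H12

Heavy atoms from the SMILES: 16 C.
Implicit hydrogens by atom environment:
  12 × C (aromatic): 1 H each → 12
  4 × C (aromatic): no H
  Total hydrogens = 12.
Molecular formula: C16H12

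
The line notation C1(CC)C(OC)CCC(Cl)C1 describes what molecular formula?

Heavy atoms from the SMILES: 9 C, 1 Cl, 1 O.
Implicit hydrogens by atom environment:
  4 × C: 2 H each → 8
  3 × C: 1 H each → 3
  2 × C: 3 H each → 6
  1 × Cl: no H
  1 × O: no H
  Total hydrogens = 17.
Molecular formula: C9H17ClO

C9H17ClO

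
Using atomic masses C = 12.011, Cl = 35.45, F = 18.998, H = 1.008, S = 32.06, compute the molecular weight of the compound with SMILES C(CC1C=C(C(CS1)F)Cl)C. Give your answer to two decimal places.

Molecular formula: C8H12ClFS.
M = 8×12.011 + 1×35.45 + 1×18.998 + 12×1.008 + 1×32.06 = 194.69 g/mol.

194.69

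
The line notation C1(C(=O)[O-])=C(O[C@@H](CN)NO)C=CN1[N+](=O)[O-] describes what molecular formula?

C7H9N4O6-

Heavy atoms from the SMILES: 7 C, 4 N, 6 O.
Implicit hydrogens by atom environment:
  3 × O: no H
  2 × C (aromatic): 1 H each → 2
  2 × C (aromatic): no H
  2 × O (charge -1): no H
  1 × C: 2 H
  1 × C: 1 H
  1 × C: no H
  1 × N: 2 H
  1 × N: 1 H
  1 × N (aromatic): no H
  1 × N (charge +1): no H
  1 × O: 1 H
  Total hydrogens = 9.
Net charge -1.
Molecular formula: C7H9N4O6-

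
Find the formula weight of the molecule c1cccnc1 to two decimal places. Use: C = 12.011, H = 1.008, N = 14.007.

Molecular formula: C5H5N.
M = 5×12.011 + 5×1.008 + 1×14.007 = 79.10 g/mol.

79.10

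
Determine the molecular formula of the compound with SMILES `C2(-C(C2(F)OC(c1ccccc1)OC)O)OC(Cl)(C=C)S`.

C14H16ClFO4S

Heavy atoms from the SMILES: 14 C, 1 Cl, 1 F, 4 O, 1 S.
Implicit hydrogens by atom environment:
  5 × C (aromatic): 1 H each → 5
  4 × C: 1 H each → 4
  3 × O: no H
  2 × C: no H
  1 × C: 3 H
  1 × C: 2 H
  1 × C (aromatic): no H
  1 × Cl: no H
  1 × F: no H
  1 × O: 1 H
  1 × S: 1 H
  Total hydrogens = 16.
Molecular formula: C14H16ClFO4S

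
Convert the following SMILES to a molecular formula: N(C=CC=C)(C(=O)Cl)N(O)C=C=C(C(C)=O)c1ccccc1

Heavy atoms from the SMILES: 16 C, 1 Cl, 2 N, 3 O.
Implicit hydrogens by atom environment:
  5 × C (aromatic): 1 H each → 5
  4 × C: 1 H each → 4
  4 × C: no H
  2 × N: no H
  2 × O: no H
  1 × C: 3 H
  1 × C: 2 H
  1 × C (aromatic): no H
  1 × Cl: no H
  1 × O: 1 H
  Total hydrogens = 15.
Molecular formula: C16H15ClN2O3

C16H15ClN2O3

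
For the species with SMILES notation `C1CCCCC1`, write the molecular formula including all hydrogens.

C6H12

Heavy atoms from the SMILES: 6 C.
Implicit hydrogens by atom environment:
  6 × C: 2 H each → 12
  Total hydrogens = 12.
Molecular formula: C6H12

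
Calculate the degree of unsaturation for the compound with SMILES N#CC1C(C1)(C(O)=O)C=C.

5

Molecular formula from the SMILES: C7H7NO2.
DoU = (2C + 2 + N − H − X)/2 = (2·7 + 2 + 1 − 7 − 0)/2 = 10/2 = 5.
(Structurally: 1 ring(s) + 4 π bond(s) = 5.)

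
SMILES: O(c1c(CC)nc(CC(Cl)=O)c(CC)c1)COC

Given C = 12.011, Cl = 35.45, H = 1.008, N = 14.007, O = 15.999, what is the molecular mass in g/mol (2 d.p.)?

271.74

Molecular formula: C13H18ClNO3.
M = 13×12.011 + 1×35.45 + 18×1.008 + 1×14.007 + 3×15.999 = 271.74 g/mol.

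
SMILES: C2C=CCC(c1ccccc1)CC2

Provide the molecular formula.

C13H16

Heavy atoms from the SMILES: 13 C.
Implicit hydrogens by atom environment:
  5 × C (aromatic): 1 H each → 5
  4 × C: 2 H each → 8
  3 × C: 1 H each → 3
  1 × C (aromatic): no H
  Total hydrogens = 16.
Molecular formula: C13H16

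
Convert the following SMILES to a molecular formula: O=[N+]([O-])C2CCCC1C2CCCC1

C10H17NO2

Heavy atoms from the SMILES: 10 C, 1 N, 2 O.
Implicit hydrogens by atom environment:
  7 × C: 2 H each → 14
  3 × C: 1 H each → 3
  1 × N (charge +1): no H
  1 × O: no H
  1 × O (charge -1): no H
  Total hydrogens = 17.
Molecular formula: C10H17NO2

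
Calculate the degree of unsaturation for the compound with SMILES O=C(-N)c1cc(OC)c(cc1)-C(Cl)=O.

6

Molecular formula from the SMILES: C9H8ClNO3.
DoU = (2C + 2 + N − H − X)/2 = (2·9 + 2 + 1 − 8 − 1)/2 = 12/2 = 6.
(Structurally: 1 ring(s) + 5 π bond(s) = 6.)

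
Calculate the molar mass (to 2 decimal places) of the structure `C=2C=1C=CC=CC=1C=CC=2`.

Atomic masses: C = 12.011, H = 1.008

128.17

Molecular formula: C10H8.
M = 10×12.011 + 8×1.008 = 128.17 g/mol.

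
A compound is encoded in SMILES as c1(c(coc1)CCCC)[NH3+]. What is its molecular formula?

Heavy atoms from the SMILES: 8 C, 1 N, 1 O.
Implicit hydrogens by atom environment:
  3 × C: 2 H each → 6
  2 × C (aromatic): 1 H each → 2
  2 × C (aromatic): no H
  1 × C: 3 H
  1 × N (charge +1): 3 H
  1 × O (aromatic): no H
  Total hydrogens = 14.
Net charge +1.
Molecular formula: C8H14NO+

C8H14NO+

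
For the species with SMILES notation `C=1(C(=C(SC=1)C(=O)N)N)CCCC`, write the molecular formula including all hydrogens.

C9H14N2OS

Heavy atoms from the SMILES: 9 C, 2 N, 1 O, 1 S.
Implicit hydrogens by atom environment:
  3 × C: 2 H each → 6
  3 × C (aromatic): no H
  2 × N: 2 H each → 4
  1 × C: 3 H
  1 × C (aromatic): 1 H
  1 × C: no H
  1 × O: no H
  1 × S (aromatic): no H
  Total hydrogens = 14.
Molecular formula: C9H14N2OS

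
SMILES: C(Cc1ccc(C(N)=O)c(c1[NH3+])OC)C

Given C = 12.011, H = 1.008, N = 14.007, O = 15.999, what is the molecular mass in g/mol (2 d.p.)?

Molecular formula: C11H17N2O2+.
M = 11×12.011 + 17×1.008 + 2×14.007 + 2×15.999 = 209.27 g/mol.

209.27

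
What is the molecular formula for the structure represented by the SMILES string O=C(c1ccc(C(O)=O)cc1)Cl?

C8H5ClO3

Heavy atoms from the SMILES: 8 C, 1 Cl, 3 O.
Implicit hydrogens by atom environment:
  4 × C (aromatic): 1 H each → 4
  2 × C (aromatic): no H
  2 × C: no H
  2 × O: no H
  1 × Cl: no H
  1 × O: 1 H
  Total hydrogens = 5.
Molecular formula: C8H5ClO3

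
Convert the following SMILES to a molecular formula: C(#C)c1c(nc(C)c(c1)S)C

C9H9NS

Heavy atoms from the SMILES: 9 C, 1 N, 1 S.
Implicit hydrogens by atom environment:
  4 × C (aromatic): no H
  2 × C: 3 H each → 6
  1 × C (aromatic): 1 H
  1 × C: 1 H
  1 × C: no H
  1 × N (aromatic): no H
  1 × S: 1 H
  Total hydrogens = 9.
Molecular formula: C9H9NS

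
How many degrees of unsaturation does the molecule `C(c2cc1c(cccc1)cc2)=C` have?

8

Molecular formula from the SMILES: C12H10.
DoU = (2C + 2 + N − H − X)/2 = (2·12 + 2 + 0 − 10 − 0)/2 = 16/2 = 8.
(Structurally: 2 ring(s) + 6 π bond(s) = 8.)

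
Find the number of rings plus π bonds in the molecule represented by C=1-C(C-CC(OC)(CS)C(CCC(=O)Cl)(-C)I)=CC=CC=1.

5

Molecular formula from the SMILES: C16H22ClIO2S.
DoU = (2C + 2 + N − H − X)/2 = (2·16 + 2 + 0 − 22 − 2)/2 = 10/2 = 5.
(Structurally: 1 ring(s) + 4 π bond(s) = 5.)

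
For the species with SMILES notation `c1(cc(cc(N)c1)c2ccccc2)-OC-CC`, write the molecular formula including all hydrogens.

Heavy atoms from the SMILES: 15 C, 1 N, 1 O.
Implicit hydrogens by atom environment:
  8 × C (aromatic): 1 H each → 8
  4 × C (aromatic): no H
  2 × C: 2 H each → 4
  1 × C: 3 H
  1 × N: 2 H
  1 × O: no H
  Total hydrogens = 17.
Molecular formula: C15H17NO

C15H17NO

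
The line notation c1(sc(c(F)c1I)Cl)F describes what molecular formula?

Heavy atoms from the SMILES: 4 C, 1 Cl, 2 F, 1 I, 1 S.
Implicit hydrogens by atom environment:
  4 × C (aromatic): no H
  2 × F: no H
  1 × Cl: no H
  1 × I: no H
  1 × S (aromatic): no H
  Total hydrogens = 0.
Molecular formula: C4ClF2IS

C4ClF2IS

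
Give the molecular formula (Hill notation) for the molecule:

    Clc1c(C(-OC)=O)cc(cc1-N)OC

Heavy atoms from the SMILES: 9 C, 1 Cl, 1 N, 3 O.
Implicit hydrogens by atom environment:
  4 × C (aromatic): no H
  3 × O: no H
  2 × C: 3 H each → 6
  2 × C (aromatic): 1 H each → 2
  1 × C: no H
  1 × Cl: no H
  1 × N: 2 H
  Total hydrogens = 10.
Molecular formula: C9H10ClNO3

C9H10ClNO3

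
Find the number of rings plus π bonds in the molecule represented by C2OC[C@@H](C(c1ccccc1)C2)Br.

Molecular formula from the SMILES: C11H13BrO.
DoU = (2C + 2 + N − H − X)/2 = (2·11 + 2 + 0 − 13 − 1)/2 = 10/2 = 5.
(Structurally: 2 ring(s) + 3 π bond(s) = 5.)

5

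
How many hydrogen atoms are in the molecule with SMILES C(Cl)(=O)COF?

2

Hydrogens are implicit in SMILES; fill each atom to its normal valence:
  2 × O: no H
  1 × C: 2 H
  1 × C: no H
  1 × Cl: no H
  1 × F: no H
  Total hydrogens = 2.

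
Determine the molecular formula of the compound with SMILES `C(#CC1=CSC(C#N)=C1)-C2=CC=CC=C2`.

C13H7NS

Heavy atoms from the SMILES: 13 C, 1 N, 1 S.
Implicit hydrogens by atom environment:
  7 × C (aromatic): 1 H each → 7
  3 × C (aromatic): no H
  3 × C: no H
  1 × N: no H
  1 × S (aromatic): no H
  Total hydrogens = 7.
Molecular formula: C13H7NS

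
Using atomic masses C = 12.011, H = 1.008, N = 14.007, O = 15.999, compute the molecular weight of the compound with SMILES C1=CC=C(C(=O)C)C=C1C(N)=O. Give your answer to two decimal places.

163.18

Molecular formula: C9H9NO2.
M = 9×12.011 + 9×1.008 + 1×14.007 + 2×15.999 = 163.18 g/mol.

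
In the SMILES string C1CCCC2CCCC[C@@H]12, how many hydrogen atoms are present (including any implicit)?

18

Hydrogens are implicit in SMILES; fill each atom to its normal valence:
  8 × C: 2 H each → 16
  2 × C: 1 H each → 2
  Total hydrogens = 18.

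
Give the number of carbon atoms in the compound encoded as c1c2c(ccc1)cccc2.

The symbol for carbon appears 10 times in the SMILES. Lowercase c denotes aromatic carbon and counts toward C.

10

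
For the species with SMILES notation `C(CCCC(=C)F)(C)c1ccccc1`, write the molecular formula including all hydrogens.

C13H17F

Heavy atoms from the SMILES: 13 C, 1 F.
Implicit hydrogens by atom environment:
  5 × C (aromatic): 1 H each → 5
  4 × C: 2 H each → 8
  1 × C: 3 H
  1 × C: 1 H
  1 × C: no H
  1 × C (aromatic): no H
  1 × F: no H
  Total hydrogens = 17.
Molecular formula: C13H17F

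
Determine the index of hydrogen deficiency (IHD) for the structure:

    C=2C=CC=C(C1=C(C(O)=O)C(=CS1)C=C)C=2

9

Molecular formula from the SMILES: C13H10O2S.
DoU = (2C + 2 + N − H − X)/2 = (2·13 + 2 + 0 − 10 − 0)/2 = 18/2 = 9.
(Structurally: 2 ring(s) + 7 π bond(s) = 9.)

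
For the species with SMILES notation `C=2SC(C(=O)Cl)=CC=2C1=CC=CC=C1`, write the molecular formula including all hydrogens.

C11H7ClOS

Heavy atoms from the SMILES: 11 C, 1 Cl, 1 O, 1 S.
Implicit hydrogens by atom environment:
  7 × C (aromatic): 1 H each → 7
  3 × C (aromatic): no H
  1 × C: no H
  1 × Cl: no H
  1 × O: no H
  1 × S (aromatic): no H
  Total hydrogens = 7.
Molecular formula: C11H7ClOS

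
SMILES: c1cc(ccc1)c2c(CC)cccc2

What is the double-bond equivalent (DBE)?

Molecular formula from the SMILES: C14H14.
DoU = (2C + 2 + N − H − X)/2 = (2·14 + 2 + 0 − 14 − 0)/2 = 16/2 = 8.
(Structurally: 2 ring(s) + 6 π bond(s) = 8.)

8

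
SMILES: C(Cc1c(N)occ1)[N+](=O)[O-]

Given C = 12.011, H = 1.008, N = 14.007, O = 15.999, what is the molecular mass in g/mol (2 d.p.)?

Molecular formula: C6H8N2O3.
M = 6×12.011 + 8×1.008 + 2×14.007 + 3×15.999 = 156.14 g/mol.

156.14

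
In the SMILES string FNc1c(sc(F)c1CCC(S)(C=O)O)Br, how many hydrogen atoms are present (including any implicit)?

8

Hydrogens are implicit in SMILES; fill each atom to its normal valence:
  4 × C (aromatic): no H
  2 × C: 2 H each → 4
  2 × F: no H
  1 × Br: no H
  1 × C: 1 H
  1 × C: no H
  1 × N: 1 H
  1 × O: 1 H
  1 × O: no H
  1 × S: 1 H
  1 × S (aromatic): no H
  Total hydrogens = 8.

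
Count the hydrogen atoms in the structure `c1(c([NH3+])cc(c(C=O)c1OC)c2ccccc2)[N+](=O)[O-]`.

13

Hydrogens are implicit in SMILES; fill each atom to its normal valence:
  6 × C (aromatic): 1 H each → 6
  6 × C (aromatic): no H
  3 × O: no H
  1 × C: 3 H
  1 × C: 1 H
  1 × N (charge +1): 3 H
  1 × N (charge +1): no H
  1 × O (charge -1): no H
  Total hydrogens = 13.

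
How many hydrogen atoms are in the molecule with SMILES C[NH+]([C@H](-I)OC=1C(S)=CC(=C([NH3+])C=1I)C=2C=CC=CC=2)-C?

Hydrogens are implicit in SMILES; fill each atom to its normal valence:
  6 × C (aromatic): 1 H each → 6
  6 × C (aromatic): no H
  2 × C: 3 H each → 6
  2 × I: no H
  1 × C: 1 H
  1 × N (charge +1): 3 H
  1 × N (charge +1): 1 H
  1 × O: no H
  1 × S: 1 H
  Total hydrogens = 18.

18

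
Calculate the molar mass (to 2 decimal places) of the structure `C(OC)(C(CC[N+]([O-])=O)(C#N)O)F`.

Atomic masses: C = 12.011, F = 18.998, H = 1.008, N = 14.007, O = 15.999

Molecular formula: C6H9FN2O4.
M = 6×12.011 + 1×18.998 + 9×1.008 + 2×14.007 + 4×15.999 = 192.15 g/mol.

192.15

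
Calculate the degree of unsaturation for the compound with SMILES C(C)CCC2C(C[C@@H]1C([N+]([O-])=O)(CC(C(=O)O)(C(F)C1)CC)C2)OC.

4

Molecular formula from the SMILES: C18H30FNO5.
DoU = (2C + 2 + N − H − X)/2 = (2·18 + 2 + 1 − 30 − 1)/2 = 8/2 = 4.
(Structurally: 2 ring(s) + 2 π bond(s) = 4.)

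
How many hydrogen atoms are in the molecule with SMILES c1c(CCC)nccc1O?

11

Hydrogens are implicit in SMILES; fill each atom to its normal valence:
  3 × C (aromatic): 1 H each → 3
  2 × C: 2 H each → 4
  2 × C (aromatic): no H
  1 × C: 3 H
  1 × N (aromatic): no H
  1 × O: 1 H
  Total hydrogens = 11.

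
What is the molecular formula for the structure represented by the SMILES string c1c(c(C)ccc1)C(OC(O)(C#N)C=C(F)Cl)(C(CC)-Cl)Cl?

Heavy atoms from the SMILES: 15 C, 3 Cl, 1 F, 1 N, 2 O.
Implicit hydrogens by atom environment:
  4 × C (aromatic): 1 H each → 4
  4 × C: no H
  3 × Cl: no H
  2 × C: 3 H each → 6
  2 × C: 1 H each → 2
  2 × C (aromatic): no H
  1 × C: 2 H
  1 × F: no H
  1 × N: no H
  1 × O: 1 H
  1 × O: no H
  Total hydrogens = 15.
Molecular formula: C15H15Cl3FNO2

C15H15Cl3FNO2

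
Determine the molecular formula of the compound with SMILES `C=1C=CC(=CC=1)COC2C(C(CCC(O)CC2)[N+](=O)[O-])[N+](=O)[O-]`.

Heavy atoms from the SMILES: 15 C, 2 N, 6 O.
Implicit hydrogens by atom environment:
  5 × C: 2 H each → 10
  5 × C (aromatic): 1 H each → 5
  4 × C: 1 H each → 4
  3 × O: no H
  2 × N (charge +1): no H
  2 × O (charge -1): no H
  1 × C (aromatic): no H
  1 × O: 1 H
  Total hydrogens = 20.
Molecular formula: C15H20N2O6

C15H20N2O6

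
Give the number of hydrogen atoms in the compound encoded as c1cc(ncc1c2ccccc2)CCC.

Hydrogens are implicit in SMILES; fill each atom to its normal valence:
  8 × C (aromatic): 1 H each → 8
  3 × C (aromatic): no H
  2 × C: 2 H each → 4
  1 × C: 3 H
  1 × N (aromatic): no H
  Total hydrogens = 15.

15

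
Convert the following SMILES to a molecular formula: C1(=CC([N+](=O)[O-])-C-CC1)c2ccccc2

C12H13NO2

Heavy atoms from the SMILES: 12 C, 1 N, 2 O.
Implicit hydrogens by atom environment:
  5 × C (aromatic): 1 H each → 5
  3 × C: 2 H each → 6
  2 × C: 1 H each → 2
  1 × C: no H
  1 × C (aromatic): no H
  1 × N (charge +1): no H
  1 × O: no H
  1 × O (charge -1): no H
  Total hydrogens = 13.
Molecular formula: C12H13NO2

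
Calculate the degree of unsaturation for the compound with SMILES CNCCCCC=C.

1

Molecular formula from the SMILES: C7H15N.
DoU = (2C + 2 + N − H − X)/2 = (2·7 + 2 + 1 − 15 − 0)/2 = 2/2 = 1.
(Structurally: 0 ring(s) + 1 π bond(s) = 1.)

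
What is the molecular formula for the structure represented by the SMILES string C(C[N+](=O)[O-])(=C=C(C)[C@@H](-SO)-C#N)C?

Heavy atoms from the SMILES: 8 C, 2 N, 3 O, 1 S.
Implicit hydrogens by atom environment:
  4 × C: no H
  2 × C: 3 H each → 6
  1 × C: 2 H
  1 × C: 1 H
  1 × N: no H
  1 × N (charge +1): no H
  1 × O: 1 H
  1 × O: no H
  1 × O (charge -1): no H
  1 × S: no H
  Total hydrogens = 10.
Molecular formula: C8H10N2O3S

C8H10N2O3S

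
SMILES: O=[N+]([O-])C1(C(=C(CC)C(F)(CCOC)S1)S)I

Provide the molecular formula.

C9H13FINO3S2

Heavy atoms from the SMILES: 9 C, 1 F, 1 I, 1 N, 3 O, 2 S.
Implicit hydrogens by atom environment:
  4 × C: no H
  3 × C: 2 H each → 6
  2 × C: 3 H each → 6
  2 × O: no H
  1 × F: no H
  1 × I: no H
  1 × N (charge +1): no H
  1 × O (charge -1): no H
  1 × S: 1 H
  1 × S: no H
  Total hydrogens = 13.
Molecular formula: C9H13FINO3S2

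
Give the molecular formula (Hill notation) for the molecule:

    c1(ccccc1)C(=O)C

C8H8O

Heavy atoms from the SMILES: 8 C, 1 O.
Implicit hydrogens by atom environment:
  5 × C (aromatic): 1 H each → 5
  1 × C: 3 H
  1 × C (aromatic): no H
  1 × C: no H
  1 × O: no H
  Total hydrogens = 8.
Molecular formula: C8H8O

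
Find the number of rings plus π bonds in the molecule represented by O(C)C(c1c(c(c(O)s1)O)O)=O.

Molecular formula from the SMILES: C6H6O5S.
DoU = (2C + 2 + N − H − X)/2 = (2·6 + 2 + 0 − 6 − 0)/2 = 8/2 = 4.
(Structurally: 1 ring(s) + 3 π bond(s) = 4.)

4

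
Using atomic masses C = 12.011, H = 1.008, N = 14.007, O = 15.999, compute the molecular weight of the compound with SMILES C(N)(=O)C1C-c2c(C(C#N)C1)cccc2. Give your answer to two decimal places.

Molecular formula: C12H12N2O.
M = 12×12.011 + 12×1.008 + 2×14.007 + 1×15.999 = 200.24 g/mol.

200.24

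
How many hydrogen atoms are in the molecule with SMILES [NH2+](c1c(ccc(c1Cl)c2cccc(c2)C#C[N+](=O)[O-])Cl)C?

Hydrogens are implicit in SMILES; fill each atom to its normal valence:
  6 × C (aromatic): 1 H each → 6
  6 × C (aromatic): no H
  2 × C: no H
  2 × Cl: no H
  1 × C: 3 H
  1 × N (charge +1): 2 H
  1 × N (charge +1): no H
  1 × O: no H
  1 × O (charge -1): no H
  Total hydrogens = 11.

11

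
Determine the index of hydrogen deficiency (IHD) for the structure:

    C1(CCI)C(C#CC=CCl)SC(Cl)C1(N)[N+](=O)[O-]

5

Molecular formula from the SMILES: C10H11Cl2IN2O2S.
DoU = (2C + 2 + N − H − X)/2 = (2·10 + 2 + 2 − 11 − 3)/2 = 10/2 = 5.
(Structurally: 1 ring(s) + 4 π bond(s) = 5.)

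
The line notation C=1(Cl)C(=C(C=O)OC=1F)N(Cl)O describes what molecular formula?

C5H2Cl2FNO3

Heavy atoms from the SMILES: 5 C, 2 Cl, 1 F, 1 N, 3 O.
Implicit hydrogens by atom environment:
  4 × C (aromatic): no H
  2 × Cl: no H
  1 × C: 1 H
  1 × F: no H
  1 × N: no H
  1 × O: 1 H
  1 × O (aromatic): no H
  1 × O: no H
  Total hydrogens = 2.
Molecular formula: C5H2Cl2FNO3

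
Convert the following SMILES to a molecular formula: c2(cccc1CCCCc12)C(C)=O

C12H14O

Heavy atoms from the SMILES: 12 C, 1 O.
Implicit hydrogens by atom environment:
  4 × C: 2 H each → 8
  3 × C (aromatic): 1 H each → 3
  3 × C (aromatic): no H
  1 × C: 3 H
  1 × C: no H
  1 × O: no H
  Total hydrogens = 14.
Molecular formula: C12H14O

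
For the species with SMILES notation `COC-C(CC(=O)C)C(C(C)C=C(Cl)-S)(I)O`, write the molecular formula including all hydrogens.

Heavy atoms from the SMILES: 11 C, 1 Cl, 1 I, 3 O, 1 S.
Implicit hydrogens by atom environment:
  3 × C: 3 H each → 9
  3 × C: 1 H each → 3
  3 × C: no H
  2 × C: 2 H each → 4
  2 × O: no H
  1 × Cl: no H
  1 × I: no H
  1 × O: 1 H
  1 × S: 1 H
  Total hydrogens = 18.
Molecular formula: C11H18ClIO3S

C11H18ClIO3S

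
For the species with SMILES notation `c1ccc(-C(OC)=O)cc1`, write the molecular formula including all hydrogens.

C8H8O2

Heavy atoms from the SMILES: 8 C, 2 O.
Implicit hydrogens by atom environment:
  5 × C (aromatic): 1 H each → 5
  2 × O: no H
  1 × C: 3 H
  1 × C (aromatic): no H
  1 × C: no H
  Total hydrogens = 8.
Molecular formula: C8H8O2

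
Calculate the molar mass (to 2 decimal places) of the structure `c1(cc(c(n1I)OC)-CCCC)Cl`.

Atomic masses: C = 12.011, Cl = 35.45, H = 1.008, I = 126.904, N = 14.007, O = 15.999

313.56

Molecular formula: C9H13ClINO.
M = 9×12.011 + 1×35.45 + 13×1.008 + 1×126.904 + 1×14.007 + 1×15.999 = 313.56 g/mol.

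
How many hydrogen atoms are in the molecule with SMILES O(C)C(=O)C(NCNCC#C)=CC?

14

Hydrogens are implicit in SMILES; fill each atom to its normal valence:
  3 × C: no H
  2 × C: 3 H each → 6
  2 × C: 2 H each → 4
  2 × C: 1 H each → 2
  2 × N: 1 H each → 2
  2 × O: no H
  Total hydrogens = 14.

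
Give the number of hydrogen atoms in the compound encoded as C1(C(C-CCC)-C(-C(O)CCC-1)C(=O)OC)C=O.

Hydrogens are implicit in SMILES; fill each atom to its normal valence:
  6 × C: 2 H each → 12
  5 × C: 1 H each → 5
  3 × O: no H
  2 × C: 3 H each → 6
  1 × C: no H
  1 × O: 1 H
  Total hydrogens = 24.

24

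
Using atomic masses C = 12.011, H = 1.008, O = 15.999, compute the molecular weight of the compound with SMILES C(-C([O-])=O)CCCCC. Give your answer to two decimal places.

129.18

Molecular formula: C7H13O2-.
M = 7×12.011 + 13×1.008 + 2×15.999 = 129.18 g/mol.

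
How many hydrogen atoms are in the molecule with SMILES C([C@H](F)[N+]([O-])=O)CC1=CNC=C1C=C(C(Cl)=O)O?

10

Hydrogens are implicit in SMILES; fill each atom to its normal valence:
  2 × C: 2 H each → 4
  2 × C (aromatic): 1 H each → 2
  2 × C: 1 H each → 2
  2 × C (aromatic): no H
  2 × C: no H
  2 × O: no H
  1 × Cl: no H
  1 × F: no H
  1 × N (aromatic): 1 H
  1 × N (charge +1): no H
  1 × O: 1 H
  1 × O (charge -1): no H
  Total hydrogens = 10.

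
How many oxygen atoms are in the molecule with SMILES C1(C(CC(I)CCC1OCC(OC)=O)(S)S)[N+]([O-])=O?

The symbol for oxygen appears 5 times in the SMILES.

5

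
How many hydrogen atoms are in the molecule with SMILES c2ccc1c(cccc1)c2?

Hydrogens are implicit in SMILES; fill each atom to its normal valence:
  8 × C (aromatic): 1 H each → 8
  2 × C (aromatic): no H
  Total hydrogens = 8.

8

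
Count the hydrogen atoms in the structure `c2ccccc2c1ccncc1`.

9

Hydrogens are implicit in SMILES; fill each atom to its normal valence:
  9 × C (aromatic): 1 H each → 9
  2 × C (aromatic): no H
  1 × N (aromatic): no H
  Total hydrogens = 9.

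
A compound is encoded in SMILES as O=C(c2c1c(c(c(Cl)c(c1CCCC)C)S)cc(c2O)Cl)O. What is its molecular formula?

C16H16Cl2O3S

Heavy atoms from the SMILES: 16 C, 2 Cl, 3 O, 1 S.
Implicit hydrogens by atom environment:
  9 × C (aromatic): no H
  3 × C: 2 H each → 6
  2 × C: 3 H each → 6
  2 × Cl: no H
  2 × O: 1 H each → 2
  1 × C (aromatic): 1 H
  1 × C: no H
  1 × O: no H
  1 × S: 1 H
  Total hydrogens = 16.
Molecular formula: C16H16Cl2O3S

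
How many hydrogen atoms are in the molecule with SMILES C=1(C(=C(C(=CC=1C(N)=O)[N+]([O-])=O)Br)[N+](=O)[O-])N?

5

Hydrogens are implicit in SMILES; fill each atom to its normal valence:
  5 × C (aromatic): no H
  3 × O: no H
  2 × N: 2 H each → 4
  2 × N (charge +1): no H
  2 × O (charge -1): no H
  1 × Br: no H
  1 × C (aromatic): 1 H
  1 × C: no H
  Total hydrogens = 5.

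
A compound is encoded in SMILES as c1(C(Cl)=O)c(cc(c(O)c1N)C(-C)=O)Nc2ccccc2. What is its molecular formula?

C15H13ClN2O3

Heavy atoms from the SMILES: 15 C, 1 Cl, 2 N, 3 O.
Implicit hydrogens by atom environment:
  6 × C (aromatic): 1 H each → 6
  6 × C (aromatic): no H
  2 × C: no H
  2 × O: no H
  1 × C: 3 H
  1 × Cl: no H
  1 × N: 2 H
  1 × N: 1 H
  1 × O: 1 H
  Total hydrogens = 13.
Molecular formula: C15H13ClN2O3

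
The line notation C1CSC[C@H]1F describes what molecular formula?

C4H7FS

Heavy atoms from the SMILES: 4 C, 1 F, 1 S.
Implicit hydrogens by atom environment:
  3 × C: 2 H each → 6
  1 × C: 1 H
  1 × F: no H
  1 × S: no H
  Total hydrogens = 7.
Molecular formula: C4H7FS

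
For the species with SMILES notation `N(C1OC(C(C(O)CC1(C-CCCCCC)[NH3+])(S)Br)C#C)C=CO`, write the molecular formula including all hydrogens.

C17H30BrN2O3S+

Heavy atoms from the SMILES: 1 Br, 17 C, 2 N, 3 O, 1 S.
Implicit hydrogens by atom environment:
  7 × C: 2 H each → 14
  6 × C: 1 H each → 6
  3 × C: no H
  2 × O: 1 H each → 2
  1 × Br: no H
  1 × C: 3 H
  1 × N (charge +1): 3 H
  1 × N: 1 H
  1 × O: no H
  1 × S: 1 H
  Total hydrogens = 30.
Net charge +1.
Molecular formula: C17H30BrN2O3S+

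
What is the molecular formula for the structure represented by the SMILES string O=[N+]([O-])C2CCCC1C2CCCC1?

Heavy atoms from the SMILES: 10 C, 1 N, 2 O.
Implicit hydrogens by atom environment:
  7 × C: 2 H each → 14
  3 × C: 1 H each → 3
  1 × N (charge +1): no H
  1 × O: no H
  1 × O (charge -1): no H
  Total hydrogens = 17.
Molecular formula: C10H17NO2

C10H17NO2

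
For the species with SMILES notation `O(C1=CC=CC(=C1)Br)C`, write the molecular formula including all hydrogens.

C7H7BrO

Heavy atoms from the SMILES: 1 Br, 7 C, 1 O.
Implicit hydrogens by atom environment:
  4 × C (aromatic): 1 H each → 4
  2 × C (aromatic): no H
  1 × Br: no H
  1 × C: 3 H
  1 × O: no H
  Total hydrogens = 7.
Molecular formula: C7H7BrO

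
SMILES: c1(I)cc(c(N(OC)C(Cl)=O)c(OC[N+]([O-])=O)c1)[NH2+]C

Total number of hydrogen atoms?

Hydrogens are implicit in SMILES; fill each atom to its normal valence:
  4 × C (aromatic): no H
  4 × O: no H
  2 × C: 3 H each → 6
  2 × C (aromatic): 1 H each → 2
  1 × C: 2 H
  1 × C: no H
  1 × Cl: no H
  1 × I: no H
  1 × N (charge +1): 2 H
  1 × N: no H
  1 × N (charge +1): no H
  1 × O (charge -1): no H
  Total hydrogens = 12.

12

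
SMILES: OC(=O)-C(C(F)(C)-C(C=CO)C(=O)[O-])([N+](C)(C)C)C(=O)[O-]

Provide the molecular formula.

C12H17FNO7-

Heavy atoms from the SMILES: 12 C, 1 F, 1 N, 7 O.
Implicit hydrogens by atom environment:
  5 × C: no H
  4 × C: 3 H each → 12
  3 × C: 1 H each → 3
  3 × O: no H
  2 × O: 1 H each → 2
  2 × O (charge -1): no H
  1 × F: no H
  1 × N (charge +1): no H
  Total hydrogens = 17.
Net charge -1.
Molecular formula: C12H17FNO7-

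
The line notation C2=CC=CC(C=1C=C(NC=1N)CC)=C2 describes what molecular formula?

Heavy atoms from the SMILES: 12 C, 2 N.
Implicit hydrogens by atom environment:
  6 × C (aromatic): 1 H each → 6
  4 × C (aromatic): no H
  1 × C: 3 H
  1 × C: 2 H
  1 × N: 2 H
  1 × N (aromatic): 1 H
  Total hydrogens = 14.
Molecular formula: C12H14N2

C12H14N2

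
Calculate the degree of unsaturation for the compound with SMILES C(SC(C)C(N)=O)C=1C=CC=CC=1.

Molecular formula from the SMILES: C10H13NOS.
DoU = (2C + 2 + N − H − X)/2 = (2·10 + 2 + 1 − 13 − 0)/2 = 10/2 = 5.
(Structurally: 1 ring(s) + 4 π bond(s) = 5.)

5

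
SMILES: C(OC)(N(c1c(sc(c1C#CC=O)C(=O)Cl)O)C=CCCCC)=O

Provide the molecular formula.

Heavy atoms from the SMILES: 16 C, 1 Cl, 1 N, 5 O, 1 S.
Implicit hydrogens by atom environment:
  4 × C (aromatic): no H
  4 × C: no H
  4 × O: no H
  3 × C: 2 H each → 6
  3 × C: 1 H each → 3
  2 × C: 3 H each → 6
  1 × Cl: no H
  1 × N: no H
  1 × O: 1 H
  1 × S (aromatic): no H
  Total hydrogens = 16.
Molecular formula: C16H16ClNO5S

C16H16ClNO5S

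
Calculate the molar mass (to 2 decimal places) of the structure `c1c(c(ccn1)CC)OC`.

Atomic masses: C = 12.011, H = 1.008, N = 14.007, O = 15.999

137.18

Molecular formula: C8H11NO.
M = 8×12.011 + 11×1.008 + 1×14.007 + 1×15.999 = 137.18 g/mol.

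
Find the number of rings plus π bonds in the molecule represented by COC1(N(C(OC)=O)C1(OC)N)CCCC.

2

Molecular formula from the SMILES: C10H20N2O4.
DoU = (2C + 2 + N − H − X)/2 = (2·10 + 2 + 2 − 20 − 0)/2 = 4/2 = 2.
(Structurally: 1 ring(s) + 1 π bond(s) = 2.)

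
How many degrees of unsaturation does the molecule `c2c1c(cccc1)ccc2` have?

7

Molecular formula from the SMILES: C10H8.
DoU = (2C + 2 + N − H − X)/2 = (2·10 + 2 + 0 − 8 − 0)/2 = 14/2 = 7.
(Structurally: 2 ring(s) + 5 π bond(s) = 7.)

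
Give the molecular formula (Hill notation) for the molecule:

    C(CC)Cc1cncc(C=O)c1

Heavy atoms from the SMILES: 10 C, 1 N, 1 O.
Implicit hydrogens by atom environment:
  3 × C: 2 H each → 6
  3 × C (aromatic): 1 H each → 3
  2 × C (aromatic): no H
  1 × C: 3 H
  1 × C: 1 H
  1 × N (aromatic): no H
  1 × O: no H
  Total hydrogens = 13.
Molecular formula: C10H13NO

C10H13NO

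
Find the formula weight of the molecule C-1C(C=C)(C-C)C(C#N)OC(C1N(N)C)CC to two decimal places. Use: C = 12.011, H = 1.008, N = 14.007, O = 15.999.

Molecular formula: C13H23N3O.
M = 13×12.011 + 23×1.008 + 3×14.007 + 1×15.999 = 237.35 g/mol.

237.35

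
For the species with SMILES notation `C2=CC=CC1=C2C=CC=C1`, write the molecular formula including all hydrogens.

C10H8

Heavy atoms from the SMILES: 10 C.
Implicit hydrogens by atom environment:
  8 × C (aromatic): 1 H each → 8
  2 × C (aromatic): no H
  Total hydrogens = 8.
Molecular formula: C10H8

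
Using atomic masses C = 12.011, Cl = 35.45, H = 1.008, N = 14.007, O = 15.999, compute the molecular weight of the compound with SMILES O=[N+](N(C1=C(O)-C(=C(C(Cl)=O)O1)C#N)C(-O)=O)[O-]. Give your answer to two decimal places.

275.56

Molecular formula: C7H2ClN3O7.
M = 7×12.011 + 1×35.45 + 2×1.008 + 3×14.007 + 7×15.999 = 275.56 g/mol.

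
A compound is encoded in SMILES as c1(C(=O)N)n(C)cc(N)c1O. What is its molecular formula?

Heavy atoms from the SMILES: 6 C, 3 N, 2 O.
Implicit hydrogens by atom environment:
  3 × C (aromatic): no H
  2 × N: 2 H each → 4
  1 × C: 3 H
  1 × C (aromatic): 1 H
  1 × C: no H
  1 × N (aromatic): no H
  1 × O: 1 H
  1 × O: no H
  Total hydrogens = 9.
Molecular formula: C6H9N3O2

C6H9N3O2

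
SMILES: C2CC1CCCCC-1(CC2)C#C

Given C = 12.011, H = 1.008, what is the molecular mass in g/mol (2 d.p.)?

162.28

Molecular formula: C12H18.
M = 12×12.011 + 18×1.008 = 162.28 g/mol.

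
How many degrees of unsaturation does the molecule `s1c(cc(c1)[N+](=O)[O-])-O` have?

4

Molecular formula from the SMILES: C4H3NO3S.
DoU = (2C + 2 + N − H − X)/2 = (2·4 + 2 + 1 − 3 − 0)/2 = 8/2 = 4.
(Structurally: 1 ring(s) + 3 π bond(s) = 4.)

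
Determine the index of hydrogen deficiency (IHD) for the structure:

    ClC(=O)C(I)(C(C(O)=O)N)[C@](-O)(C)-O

2

Molecular formula from the SMILES: C6H9ClINO5.
DoU = (2C + 2 + N − H − X)/2 = (2·6 + 2 + 1 − 9 − 2)/2 = 4/2 = 2.
(Structurally: 0 ring(s) + 2 π bond(s) = 2.)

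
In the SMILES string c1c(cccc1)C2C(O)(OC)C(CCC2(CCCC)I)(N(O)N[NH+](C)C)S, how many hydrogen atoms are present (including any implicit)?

33

Hydrogens are implicit in SMILES; fill each atom to its normal valence:
  5 × C: 2 H each → 10
  5 × C (aromatic): 1 H each → 5
  4 × C: 3 H each → 12
  3 × C: no H
  2 × O: 1 H each → 2
  1 × C: 1 H
  1 × C (aromatic): no H
  1 × I: no H
  1 × N: 1 H
  1 × N (charge +1): 1 H
  1 × N: no H
  1 × O: no H
  1 × S: 1 H
  Total hydrogens = 33.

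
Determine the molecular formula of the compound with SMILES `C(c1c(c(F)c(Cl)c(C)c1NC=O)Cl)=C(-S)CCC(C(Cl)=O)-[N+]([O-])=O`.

Heavy atoms from the SMILES: 14 C, 3 Cl, 1 F, 2 N, 4 O, 1 S.
Implicit hydrogens by atom environment:
  6 × C (aromatic): no H
  3 × C: 1 H each → 3
  3 × Cl: no H
  3 × O: no H
  2 × C: 2 H each → 4
  2 × C: no H
  1 × C: 3 H
  1 × F: no H
  1 × N: 1 H
  1 × N (charge +1): no H
  1 × O (charge -1): no H
  1 × S: 1 H
  Total hydrogens = 12.
Molecular formula: C14H12Cl3FN2O4S

C14H12Cl3FN2O4S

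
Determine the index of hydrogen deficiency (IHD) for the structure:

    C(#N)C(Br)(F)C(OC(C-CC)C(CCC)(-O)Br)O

2

Molecular formula from the SMILES: C11H18Br2FNO3.
DoU = (2C + 2 + N − H − X)/2 = (2·11 + 2 + 1 − 18 − 3)/2 = 4/2 = 2.
(Structurally: 0 ring(s) + 2 π bond(s) = 2.)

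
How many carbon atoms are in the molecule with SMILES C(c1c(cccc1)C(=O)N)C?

The symbol for carbon appears 9 times in the SMILES. Lowercase c denotes aromatic carbon and counts toward C.

9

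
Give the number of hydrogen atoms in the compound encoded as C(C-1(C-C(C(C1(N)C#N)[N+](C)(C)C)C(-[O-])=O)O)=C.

19

Hydrogens are implicit in SMILES; fill each atom to its normal valence:
  4 × C: no H
  3 × C: 3 H each → 9
  3 × C: 1 H each → 3
  2 × C: 2 H each → 4
  1 × N: 2 H
  1 × N: no H
  1 × N (charge +1): no H
  1 × O: 1 H
  1 × O: no H
  1 × O (charge -1): no H
  Total hydrogens = 19.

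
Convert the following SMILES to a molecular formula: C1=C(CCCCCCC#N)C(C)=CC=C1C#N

Heavy atoms from the SMILES: 15 C, 2 N.
Implicit hydrogens by atom environment:
  6 × C: 2 H each → 12
  3 × C (aromatic): 1 H each → 3
  3 × C (aromatic): no H
  2 × C: no H
  2 × N: no H
  1 × C: 3 H
  Total hydrogens = 18.
Molecular formula: C15H18N2

C15H18N2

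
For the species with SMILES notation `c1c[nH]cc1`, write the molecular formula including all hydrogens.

C4H5N

Heavy atoms from the SMILES: 4 C, 1 N.
Implicit hydrogens by atom environment:
  4 × C (aromatic): 1 H each → 4
  1 × N (aromatic): 1 H
  Total hydrogens = 5.
Molecular formula: C4H5N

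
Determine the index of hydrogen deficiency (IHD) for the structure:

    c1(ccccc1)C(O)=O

Molecular formula from the SMILES: C7H6O2.
DoU = (2C + 2 + N − H − X)/2 = (2·7 + 2 + 0 − 6 − 0)/2 = 10/2 = 5.
(Structurally: 1 ring(s) + 4 π bond(s) = 5.)

5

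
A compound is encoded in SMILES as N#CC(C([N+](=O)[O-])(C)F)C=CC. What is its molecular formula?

Heavy atoms from the SMILES: 7 C, 1 F, 2 N, 2 O.
Implicit hydrogens by atom environment:
  3 × C: 1 H each → 3
  2 × C: 3 H each → 6
  2 × C: no H
  1 × F: no H
  1 × N (charge +1): no H
  1 × N: no H
  1 × O: no H
  1 × O (charge -1): no H
  Total hydrogens = 9.
Molecular formula: C7H9FN2O2

C7H9FN2O2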